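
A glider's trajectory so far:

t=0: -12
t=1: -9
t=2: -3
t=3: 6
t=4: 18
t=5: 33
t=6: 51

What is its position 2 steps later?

96

Taking differences between consecutive positions: +3, +6, +9, +12, +15, +18. These grow by +3 each step.
step 7: 51 + 21 → 72
step 8: 72 + 24 → 96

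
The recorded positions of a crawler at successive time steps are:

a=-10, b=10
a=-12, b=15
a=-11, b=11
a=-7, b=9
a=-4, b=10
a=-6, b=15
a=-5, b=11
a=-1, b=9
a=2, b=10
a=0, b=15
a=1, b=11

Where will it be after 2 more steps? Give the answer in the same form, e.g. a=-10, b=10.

a=8, b=10

Differencing gives (-2, +5), (+1, -4), (+4, -2), (+3, +1), (-2, +5), (+1, -4), (+4, -2), (+3, +1), (-2, +5), (+1, -4). This is the pattern (-2, +5), (+1, -4), (+4, -2), (+3, +1) repeated.
step 11: apply (+4, -2) → a=5, b=9
step 12: apply (+3, +1) → a=8, b=10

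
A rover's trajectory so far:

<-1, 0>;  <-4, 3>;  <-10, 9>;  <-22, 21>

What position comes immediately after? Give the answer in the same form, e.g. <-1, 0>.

Consecutive displacements <-3, +3>, <-6, +6>, <-12, +12> scale by a factor of 2 each step.
step 4: <-22, 21> + <-24, +24> → <-46, 45>

<-46, 45>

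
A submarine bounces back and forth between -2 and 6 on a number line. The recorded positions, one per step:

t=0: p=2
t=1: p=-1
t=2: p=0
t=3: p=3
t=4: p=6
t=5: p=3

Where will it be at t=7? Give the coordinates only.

p=-1

The value reflects between -2 and 6, moving 3 per step.
  step 6: 3 → 0
  step 7: 0 → -1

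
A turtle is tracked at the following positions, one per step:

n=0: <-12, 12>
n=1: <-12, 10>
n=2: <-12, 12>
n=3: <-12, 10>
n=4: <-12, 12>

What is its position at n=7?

Differencing gives <+0, -2>, <+0, +2>, <+0, -2>, <+0, +2>. This is the pattern <+0, -2>, <+0, +2> repeated.
step 5: apply <+0, -2> → <-12, 10>
step 6: apply <+0, +2> → <-12, 12>
step 7: apply <+0, -2> → <-12, 10>

<-12, 10>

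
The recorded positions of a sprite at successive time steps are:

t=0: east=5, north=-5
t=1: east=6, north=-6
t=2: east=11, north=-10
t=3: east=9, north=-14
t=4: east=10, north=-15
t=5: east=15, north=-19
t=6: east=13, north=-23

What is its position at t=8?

Differencing gives (+1,-1), (+5,-4), (-2,-4), (+1,-1), (+5,-4), (-2,-4). This is the pattern (+1,-1), (+5,-4), (-2,-4) repeated.
step 7: apply (+1,-1) → east=14, north=-24
step 8: apply (+5,-4) → east=19, north=-28

east=19, north=-28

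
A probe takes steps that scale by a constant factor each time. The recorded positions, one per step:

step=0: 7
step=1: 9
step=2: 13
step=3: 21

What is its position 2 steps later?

Step-to-step displacements: +2, +4, +8; each is 2× the previous.
step 4: 21 + 16 → 37
step 5: 37 + 32 → 69

69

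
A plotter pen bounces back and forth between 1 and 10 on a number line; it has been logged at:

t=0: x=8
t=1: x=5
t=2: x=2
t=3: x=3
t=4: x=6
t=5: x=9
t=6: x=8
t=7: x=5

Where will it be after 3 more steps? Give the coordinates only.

x=6

The value travels 3 per step and bounces off the walls at 1 and 10.
  step 8: 5 → 2
  step 9: 2 → 3
  step 10: 3 → 6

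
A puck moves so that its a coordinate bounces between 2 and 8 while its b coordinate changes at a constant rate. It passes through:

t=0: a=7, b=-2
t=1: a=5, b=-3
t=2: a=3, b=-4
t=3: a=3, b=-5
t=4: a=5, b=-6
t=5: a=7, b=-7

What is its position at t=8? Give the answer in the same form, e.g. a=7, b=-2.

The a coordinate reflects between 2 and 8, moving 2 per step.
  step 6: 7 → 7
  step 7: 7 → 5
  step 8: 5 → 3
The b coordinate changes by -1 each step: at step 8 it is -10.

a=3, b=-10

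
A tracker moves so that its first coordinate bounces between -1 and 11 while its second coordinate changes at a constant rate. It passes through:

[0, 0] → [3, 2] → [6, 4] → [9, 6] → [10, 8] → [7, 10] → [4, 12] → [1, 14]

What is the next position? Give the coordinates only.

[0, 16]

The first coordinate travels 3 per step and bounces off the walls at -1 and 11.
  step 8: 1 → 0
The second coordinate changes by +2 each step: at step 8 it is 16.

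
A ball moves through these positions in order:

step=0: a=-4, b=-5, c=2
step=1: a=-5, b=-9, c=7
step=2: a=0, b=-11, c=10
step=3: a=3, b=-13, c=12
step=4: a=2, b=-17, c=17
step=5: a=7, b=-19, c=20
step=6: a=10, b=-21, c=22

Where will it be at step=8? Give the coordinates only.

Step-to-step displacements: (-1,-4,+5), (+5,-2,+3), (+3,-2,+2), (-1,-4,+5), (+5,-2,+3), (+3,-2,+2) — a repeating cycle of length 3.
step 7: apply (-1,-4,+5) → a=9, b=-25, c=27
step 8: apply (+5,-2,+3) → a=14, b=-27, c=30

a=14, b=-27, c=30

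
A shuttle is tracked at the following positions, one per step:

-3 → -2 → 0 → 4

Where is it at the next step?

The jumps are +1, +2, +4 — a geometric progression with ratio 2.
step 4: 4 + 8 → 12

12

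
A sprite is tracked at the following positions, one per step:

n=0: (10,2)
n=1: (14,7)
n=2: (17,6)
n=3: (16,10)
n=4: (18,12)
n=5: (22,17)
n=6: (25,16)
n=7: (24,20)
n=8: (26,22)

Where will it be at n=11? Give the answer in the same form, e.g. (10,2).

(32,30)

Differencing gives (+4,+5), (+3,-1), (-1,+4), (+2,+2), (+4,+5), (+3,-1), (-1,+4), (+2,+2). This is the pattern (+4,+5), (+3,-1), (-1,+4), (+2,+2) repeated.
step 9: apply (+4,+5) → (30,27)
step 10: apply (+3,-1) → (33,26)
step 11: apply (-1,+4) → (32,30)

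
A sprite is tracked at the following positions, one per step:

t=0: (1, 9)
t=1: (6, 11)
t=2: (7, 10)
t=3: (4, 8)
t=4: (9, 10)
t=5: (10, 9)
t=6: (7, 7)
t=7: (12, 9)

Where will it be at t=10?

Differencing gives (+5, +2), (+1, -1), (-3, -2), (+5, +2), (+1, -1), (-3, -2), (+5, +2). This is the pattern (+5, +2), (+1, -1), (-3, -2) repeated.
step 8: apply (+1, -1) → (13, 8)
step 9: apply (-3, -2) → (10, 6)
step 10: apply (+5, +2) → (15, 8)

(15, 8)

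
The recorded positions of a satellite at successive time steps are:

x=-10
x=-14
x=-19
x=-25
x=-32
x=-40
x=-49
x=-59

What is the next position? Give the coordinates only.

Successive displacements: -4, -5, -6, -7, -8, -9, -10 — each changes by -1.
step 8: -59 − 11 → x=-70

x=-70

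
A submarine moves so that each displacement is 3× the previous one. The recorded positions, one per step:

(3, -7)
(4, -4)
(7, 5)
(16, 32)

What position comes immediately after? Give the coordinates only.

(43, 113)

Consecutive displacements (+1, +3), (+3, +9), (+9, +27) scale by a factor of 3 each step.
step 4: (16, 32) + (+27, +81) → (43, 113)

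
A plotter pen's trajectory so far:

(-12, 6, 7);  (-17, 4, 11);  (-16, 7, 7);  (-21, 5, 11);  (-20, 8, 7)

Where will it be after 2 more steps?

The moves between consecutive positions are (-5, -2, +4), (+1, +3, -4), (-5, -2, +4), (+1, +3, -4); they repeat the 2-cycle [(-5, -2, +4), (+1, +3, -4)].
step 5: apply (-5, -2, +4) → (-25, 6, 11)
step 6: apply (+1, +3, -4) → (-24, 9, 7)

(-24, 9, 7)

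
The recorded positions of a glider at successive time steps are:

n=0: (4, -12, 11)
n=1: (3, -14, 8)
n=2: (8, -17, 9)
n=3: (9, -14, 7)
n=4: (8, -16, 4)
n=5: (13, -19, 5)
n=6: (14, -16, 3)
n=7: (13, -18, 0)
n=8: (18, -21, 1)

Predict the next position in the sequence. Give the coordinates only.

(19, -18, -1)

Differencing gives (-1, -2, -3), (+5, -3, +1), (+1, +3, -2), (-1, -2, -3), (+5, -3, +1), (+1, +3, -2), (-1, -2, -3), (+5, -3, +1). This is the pattern (-1, -2, -3), (+5, -3, +1), (+1, +3, -2) repeated.
step 9: apply (+1, +3, -2) → (19, -18, -1)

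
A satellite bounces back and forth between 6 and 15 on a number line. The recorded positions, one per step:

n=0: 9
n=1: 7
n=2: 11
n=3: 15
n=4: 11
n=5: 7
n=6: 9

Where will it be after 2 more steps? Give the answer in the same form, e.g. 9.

The value reflects between 6 and 15, moving 4 per step.
  step 7: 9 → 13
  step 8: 13 → 13

13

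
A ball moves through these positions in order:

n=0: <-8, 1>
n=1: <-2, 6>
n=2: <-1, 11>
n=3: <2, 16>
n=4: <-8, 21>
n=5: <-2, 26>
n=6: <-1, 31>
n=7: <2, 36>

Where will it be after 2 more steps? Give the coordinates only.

The first coordinate repeats the cycle [-8, -2, -1, 2] with period 4; step 9 mod 4 = 1, giving -2.
The second coordinate changes by +5 each step, so at step 9 it is 1 + 9·(5) = 46.

<-2, 46>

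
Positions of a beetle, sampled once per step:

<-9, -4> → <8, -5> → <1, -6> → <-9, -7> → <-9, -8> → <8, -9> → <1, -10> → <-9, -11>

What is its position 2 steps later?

<8, -13>

First: cycles through -9, 8, 1, -9 every 4 steps. Step 9 lands at position 1 of the cycle → 8.
Second: linear, -1 per step → -13 at step 9.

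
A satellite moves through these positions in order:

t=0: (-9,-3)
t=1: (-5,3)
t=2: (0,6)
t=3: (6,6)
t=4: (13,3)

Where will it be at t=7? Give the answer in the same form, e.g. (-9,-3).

Successive displacements: (+4,+6), (+5,+3), (+6,+0), (+7,-3) — each changes by (+1,-3).
step 5: (13,3) + (+8,-6) → (21,-3)
step 6: (21,-3) + (+9,-9) → (30,-12)
step 7: (30,-12) + (+10,-12) → (40,-24)

(40,-24)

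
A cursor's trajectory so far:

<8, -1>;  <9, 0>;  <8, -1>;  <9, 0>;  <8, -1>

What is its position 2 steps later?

Consecutive displacements <+1, +1>, <-1, -1>, <+1, +1>, <-1, -1> scale by a factor of -1 each step.
step 5: <8, -1> + <+1, +1> → <9, 0>
step 6: <9, 0> + <-1, -1> → <8, -1>

<8, -1>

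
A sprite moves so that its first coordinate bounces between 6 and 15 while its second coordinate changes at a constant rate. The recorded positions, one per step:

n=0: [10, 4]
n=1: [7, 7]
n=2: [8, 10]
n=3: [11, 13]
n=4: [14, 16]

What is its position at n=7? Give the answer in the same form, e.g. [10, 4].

[7, 25]

The first coordinate reflects between 6 and 15, moving 3 per step.
  step 5: 14 → 13
  step 6: 13 → 10
  step 7: 10 → 7
The second coordinate changes by +3 each step: at step 7 it is 25.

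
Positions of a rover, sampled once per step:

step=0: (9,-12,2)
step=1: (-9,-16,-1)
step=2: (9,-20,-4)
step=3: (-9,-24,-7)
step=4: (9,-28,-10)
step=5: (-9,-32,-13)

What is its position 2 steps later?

(-9,-40,-19)

The first coordinate repeats the cycle [9, -9] with period 2; step 7 mod 2 = 1, giving -9.
The second coordinate changes by -4 each step, so at step 7 it is -12 + 7·(-4) = -40.
The third coordinate changes by -3 each step, so at step 7 it is 2 + 7·(-3) = -19.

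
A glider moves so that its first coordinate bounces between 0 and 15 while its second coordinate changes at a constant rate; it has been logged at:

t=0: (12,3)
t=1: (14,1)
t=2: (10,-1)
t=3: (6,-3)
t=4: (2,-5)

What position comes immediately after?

The first coordinate travels 4 per step and bounces off the walls at 0 and 15.
  step 5: 2 → 2
The second coordinate changes by -2 each step: at step 5 it is -7.

(2,-7)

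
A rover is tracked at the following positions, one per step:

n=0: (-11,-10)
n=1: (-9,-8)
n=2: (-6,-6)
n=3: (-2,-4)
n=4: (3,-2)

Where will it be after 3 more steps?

(24,4)

First differences are (+2,+2), (+3,+2), (+4,+2), (+5,+2); their common second difference is (+1,+0) (constant acceleration).
step 5: (3,-2) + (+6,+2) → (9,0)
step 6: (9,0) + (+7,+2) → (16,2)
step 7: (16,2) + (+8,+2) → (24,4)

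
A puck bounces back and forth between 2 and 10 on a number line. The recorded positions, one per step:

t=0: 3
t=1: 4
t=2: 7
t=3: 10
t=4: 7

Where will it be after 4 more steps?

The value travels 3 per step and bounces off the walls at 2 and 10.
  step 5: 7 → 4
  step 6: 4 → 3
  step 7: 3 → 6
  step 8: 6 → 9

9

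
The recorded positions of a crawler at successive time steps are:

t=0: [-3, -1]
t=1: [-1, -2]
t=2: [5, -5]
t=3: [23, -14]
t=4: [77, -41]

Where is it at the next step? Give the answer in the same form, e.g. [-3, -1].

[239, -122]

Consecutive displacements [+2, -1], [+6, -3], [+18, -9], [+54, -27] scale by a factor of 3 each step.
step 5: [77, -41] + [+162, -81] → [239, -122]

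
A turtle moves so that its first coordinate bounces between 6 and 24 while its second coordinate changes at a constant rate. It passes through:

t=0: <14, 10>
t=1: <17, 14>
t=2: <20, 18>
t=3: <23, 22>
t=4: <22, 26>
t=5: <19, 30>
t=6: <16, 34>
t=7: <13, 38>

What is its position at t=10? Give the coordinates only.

The first coordinate reflects between 6 and 24, moving 3 per step.
  step 8: 13 → 10
  step 9: 10 → 7
  step 10: 7 → 8
The second coordinate changes by +4 each step: at step 10 it is 50.

<8, 50>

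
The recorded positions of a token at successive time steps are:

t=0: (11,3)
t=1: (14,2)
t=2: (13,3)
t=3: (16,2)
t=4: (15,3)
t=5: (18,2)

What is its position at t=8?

(19,3)

Step-to-step displacements: (+3,-1), (-1,+1), (+3,-1), (-1,+1), (+3,-1) — a repeating cycle of length 2.
step 6: apply (-1,+1) → (17,3)
step 7: apply (+3,-1) → (20,2)
step 8: apply (-1,+1) → (19,3)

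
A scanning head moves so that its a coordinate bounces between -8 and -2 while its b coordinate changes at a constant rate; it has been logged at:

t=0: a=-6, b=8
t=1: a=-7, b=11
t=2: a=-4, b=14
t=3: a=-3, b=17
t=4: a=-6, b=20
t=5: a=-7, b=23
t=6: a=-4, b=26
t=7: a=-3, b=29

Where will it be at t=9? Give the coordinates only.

a=-7, b=35

The a coordinate travels 3 per step and bounces off the walls at -8 and -2.
  step 8: -3 → -6
  step 9: -6 → -7
The b coordinate changes by +3 each step: at step 9 it is 35.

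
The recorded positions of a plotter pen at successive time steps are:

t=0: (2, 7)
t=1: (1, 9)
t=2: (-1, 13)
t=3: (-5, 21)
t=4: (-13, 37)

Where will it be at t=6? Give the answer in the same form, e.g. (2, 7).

The jumps are (-1, +2), (-2, +4), (-4, +8), (-8, +16) — a geometric progression with ratio 2.
step 5: (-13, 37) + (-16, +32) → (-29, 69)
step 6: (-29, 69) + (-32, +64) → (-61, 133)

(-61, 133)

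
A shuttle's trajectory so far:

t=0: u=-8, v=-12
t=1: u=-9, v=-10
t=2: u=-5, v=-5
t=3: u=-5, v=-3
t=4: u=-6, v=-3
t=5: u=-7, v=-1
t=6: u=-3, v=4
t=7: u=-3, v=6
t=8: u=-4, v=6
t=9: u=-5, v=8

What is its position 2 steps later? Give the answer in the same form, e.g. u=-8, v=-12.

Differencing gives (-1, +2), (+4, +5), (+0, +2), (-1, +0), (-1, +2), (+4, +5), (+0, +2), (-1, +0), (-1, +2). This is the pattern (-1, +2), (+4, +5), (+0, +2), (-1, +0) repeated.
step 10: apply (+4, +5) → u=-1, v=13
step 11: apply (+0, +2) → u=-1, v=15

u=-1, v=15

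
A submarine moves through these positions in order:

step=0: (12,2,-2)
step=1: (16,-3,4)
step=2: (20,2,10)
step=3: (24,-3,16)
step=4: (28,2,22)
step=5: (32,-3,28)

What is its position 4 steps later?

(48,-3,52)

First: linear, +4 per step → 48 at step 9.
Second: cycles through 2, -3 every 2 steps. Step 9 lands at position 1 of the cycle → -3.
Third: linear, +6 per step → 52 at step 9.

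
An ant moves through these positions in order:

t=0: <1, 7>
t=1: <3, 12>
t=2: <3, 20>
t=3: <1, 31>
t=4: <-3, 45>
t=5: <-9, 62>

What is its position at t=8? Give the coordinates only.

Successive displacements: <+2, +5>, <+0, +8>, <-2, +11>, <-4, +14>, <-6, +17> — each changes by <-2, +3>.
step 6: <-9, 62> + <-8, +20> → <-17, 82>
step 7: <-17, 82> + <-10, +23> → <-27, 105>
step 8: <-27, 105> + <-12, +26> → <-39, 131>

<-39, 131>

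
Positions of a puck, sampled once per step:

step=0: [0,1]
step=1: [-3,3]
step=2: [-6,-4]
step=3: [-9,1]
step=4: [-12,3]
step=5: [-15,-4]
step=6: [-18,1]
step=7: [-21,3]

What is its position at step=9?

First: linear, -3 per step → -27 at step 9.
Second: cycles through 1, 3, -4 every 3 steps. Step 9 lands at position 0 of the cycle → 1.

[-27,1]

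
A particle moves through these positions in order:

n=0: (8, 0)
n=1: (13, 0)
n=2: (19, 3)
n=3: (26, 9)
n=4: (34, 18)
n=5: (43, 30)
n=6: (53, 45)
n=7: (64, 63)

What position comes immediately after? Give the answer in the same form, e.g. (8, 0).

(76, 84)

First differences are (+5, +0), (+6, +3), (+7, +6), (+8, +9), (+9, +12), (+10, +15), (+11, +18); their common second difference is (+1, +3) (constant acceleration).
step 8: (64, 63) + (+12, +21) → (76, 84)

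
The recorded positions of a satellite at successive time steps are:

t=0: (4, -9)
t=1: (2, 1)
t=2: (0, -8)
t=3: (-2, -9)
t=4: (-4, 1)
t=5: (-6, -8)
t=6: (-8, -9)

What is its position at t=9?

The first coordinate changes by -2 each step, so at step 9 it is 4 + 9·(-2) = -14.
The second coordinate repeats the cycle [-9, 1, -8] with period 3; step 9 mod 3 = 0, giving -9.

(-14, -9)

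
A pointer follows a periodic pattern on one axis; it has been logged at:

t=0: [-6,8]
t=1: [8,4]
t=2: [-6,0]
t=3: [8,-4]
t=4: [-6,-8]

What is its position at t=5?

The first coordinate repeats the cycle [-6, 8] with period 2; step 5 mod 2 = 1, giving 8.
The second coordinate changes by -4 each step, so at step 5 it is 8 + 5·(-4) = -12.

[8,-12]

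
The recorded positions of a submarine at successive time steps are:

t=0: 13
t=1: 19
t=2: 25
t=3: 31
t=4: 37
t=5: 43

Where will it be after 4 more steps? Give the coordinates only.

The position changes by +6 every step.
step 6: 43 + 6 → 49
step 7: 49 + 6 → 55
step 8: 55 + 6 → 61
step 9: 61 + 6 → 67

67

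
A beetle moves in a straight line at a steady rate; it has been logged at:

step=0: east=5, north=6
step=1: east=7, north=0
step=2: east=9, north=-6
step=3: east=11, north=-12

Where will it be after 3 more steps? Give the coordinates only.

east=17, north=-30

Each step adds (+2,-6) to the position.
step 4: east=11, north=-12 + (+2,-6) → east=13, north=-18
step 5: east=13, north=-18 + (+2,-6) → east=15, north=-24
step 6: east=15, north=-24 + (+2,-6) → east=17, north=-30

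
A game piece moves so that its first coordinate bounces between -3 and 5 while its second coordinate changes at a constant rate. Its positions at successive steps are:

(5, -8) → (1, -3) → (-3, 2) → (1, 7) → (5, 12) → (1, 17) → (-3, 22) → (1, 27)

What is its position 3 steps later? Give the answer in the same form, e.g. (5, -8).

(-3, 42)

The first coordinate travels 4 per step and bounces off the walls at -3 and 5.
  step 8: 1 → 5
  step 9: 5 → 1
  step 10: 1 → -3
The second coordinate changes by +5 each step: at step 10 it is 42.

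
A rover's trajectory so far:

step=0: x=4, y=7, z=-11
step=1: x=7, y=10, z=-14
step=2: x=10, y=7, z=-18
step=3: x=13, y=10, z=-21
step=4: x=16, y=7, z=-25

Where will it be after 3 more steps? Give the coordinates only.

Step-to-step displacements: (+3, +3, -3), (+3, -3, -4), (+3, +3, -3), (+3, -3, -4) — a repeating cycle of length 2.
step 5: apply (+3, +3, -3) → x=19, y=10, z=-28
step 6: apply (+3, -3, -4) → x=22, y=7, z=-32
step 7: apply (+3, +3, -3) → x=25, y=10, z=-35

x=25, y=10, z=-35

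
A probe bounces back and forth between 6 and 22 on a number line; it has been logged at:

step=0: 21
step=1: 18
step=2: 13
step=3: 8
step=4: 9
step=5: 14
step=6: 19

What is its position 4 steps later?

7

The value reflects between 6 and 22, moving 5 per step.
  step 7: 19 → 20
  step 8: 20 → 15
  step 9: 15 → 10
  step 10: 10 → 7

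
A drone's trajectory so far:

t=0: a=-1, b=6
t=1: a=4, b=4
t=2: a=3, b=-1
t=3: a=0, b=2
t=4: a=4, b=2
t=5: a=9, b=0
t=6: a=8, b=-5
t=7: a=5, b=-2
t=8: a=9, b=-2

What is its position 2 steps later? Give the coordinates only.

Step-to-step displacements: (+5, -2), (-1, -5), (-3, +3), (+4, +0), (+5, -2), (-1, -5), (-3, +3), (+4, +0) — a repeating cycle of length 4.
step 9: apply (+5, -2) → a=14, b=-4
step 10: apply (-1, -5) → a=13, b=-9

a=13, b=-9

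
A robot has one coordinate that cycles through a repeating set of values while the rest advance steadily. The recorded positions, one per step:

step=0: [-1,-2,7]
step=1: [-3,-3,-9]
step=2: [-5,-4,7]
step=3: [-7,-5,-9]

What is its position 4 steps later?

[-15,-9,-9]

The first coordinate changes by -2 each step, so at step 7 it is -1 + 7·(-2) = -15.
The second coordinate changes by -1 each step, so at step 7 it is -2 + 7·(-1) = -9.
The third coordinate repeats the cycle [7, -9] with period 2; step 7 mod 2 = 1, giving -9.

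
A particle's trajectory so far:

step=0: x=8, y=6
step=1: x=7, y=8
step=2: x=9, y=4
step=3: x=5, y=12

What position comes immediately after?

Step-to-step displacements: (-1, +2), (+2, -4), (-4, +8); each is -2× the previous.
step 4: x=5, y=12 + (+8, -16) → x=13, y=-4

x=13, y=-4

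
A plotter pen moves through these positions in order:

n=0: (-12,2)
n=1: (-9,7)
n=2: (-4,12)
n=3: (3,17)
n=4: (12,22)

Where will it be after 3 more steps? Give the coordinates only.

(51,37)

First differences are (+3,+5), (+5,+5), (+7,+5), (+9,+5); their common second difference is (+2,+0) (constant acceleration).
step 5: (12,22) + (+11,+5) → (23,27)
step 6: (23,27) + (+13,+5) → (36,32)
step 7: (36,32) + (+15,+5) → (51,37)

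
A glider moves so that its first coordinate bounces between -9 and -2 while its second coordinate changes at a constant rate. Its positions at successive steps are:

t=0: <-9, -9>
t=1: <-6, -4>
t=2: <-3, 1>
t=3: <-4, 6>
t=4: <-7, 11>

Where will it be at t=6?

<-5, 21>

The first coordinate reflects between -9 and -2, moving 3 per step.
  step 5: -7 → -8
  step 6: -8 → -5
The second coordinate changes by +5 each step: at step 6 it is 21.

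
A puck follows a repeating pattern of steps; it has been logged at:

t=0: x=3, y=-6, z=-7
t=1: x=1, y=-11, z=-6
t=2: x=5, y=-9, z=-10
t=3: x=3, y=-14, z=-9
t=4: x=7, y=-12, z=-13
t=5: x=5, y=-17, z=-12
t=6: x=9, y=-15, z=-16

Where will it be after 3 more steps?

The moves between consecutive positions are (-2,-5,+1), (+4,+2,-4), (-2,-5,+1), (+4,+2,-4), (-2,-5,+1), (+4,+2,-4); they repeat the 2-cycle [(-2,-5,+1), (+4,+2,-4)].
step 7: apply (-2,-5,+1) → x=7, y=-20, z=-15
step 8: apply (+4,+2,-4) → x=11, y=-18, z=-19
step 9: apply (-2,-5,+1) → x=9, y=-23, z=-18

x=9, y=-23, z=-18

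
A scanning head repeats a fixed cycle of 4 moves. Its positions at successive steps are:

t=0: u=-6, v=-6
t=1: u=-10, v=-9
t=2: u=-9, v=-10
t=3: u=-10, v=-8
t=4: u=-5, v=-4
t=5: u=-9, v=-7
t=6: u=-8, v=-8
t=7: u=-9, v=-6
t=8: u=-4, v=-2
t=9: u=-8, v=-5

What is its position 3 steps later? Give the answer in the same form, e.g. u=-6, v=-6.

Step-to-step displacements: (-4,-3), (+1,-1), (-1,+2), (+5,+4), (-4,-3), (+1,-1), (-1,+2), (+5,+4), (-4,-3) — a repeating cycle of length 4.
step 10: apply (+1,-1) → u=-7, v=-6
step 11: apply (-1,+2) → u=-8, v=-4
step 12: apply (+5,+4) → u=-3, v=0

u=-3, v=0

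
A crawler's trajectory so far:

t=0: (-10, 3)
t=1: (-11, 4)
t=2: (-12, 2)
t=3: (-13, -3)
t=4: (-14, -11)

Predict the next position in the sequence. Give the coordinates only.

(-15, -22)

Taking differences between consecutive positions: (-1, +1), (-1, -2), (-1, -5), (-1, -8). These grow by (+0, -3) each step.
step 5: (-14, -11) + (-1, -11) → (-15, -22)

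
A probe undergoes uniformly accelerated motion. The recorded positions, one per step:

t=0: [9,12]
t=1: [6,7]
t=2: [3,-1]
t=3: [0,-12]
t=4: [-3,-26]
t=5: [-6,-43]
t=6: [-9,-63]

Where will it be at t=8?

First differences are [-3,-5], [-3,-8], [-3,-11], [-3,-14], [-3,-17], [-3,-20]; their common second difference is [+0,-3] (constant acceleration).
step 7: [-9,-63] + [-3,-23] → [-12,-86]
step 8: [-12,-86] + [-3,-26] → [-15,-112]

[-15,-112]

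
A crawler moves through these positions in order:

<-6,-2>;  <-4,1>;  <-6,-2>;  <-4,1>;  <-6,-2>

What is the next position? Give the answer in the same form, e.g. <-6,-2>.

<-4,1>

Step-to-step displacements: <+2,+3>, <-2,-3>, <+2,+3>, <-2,-3>; each is -1× the previous.
step 5: <-6,-2> + <+2,+3> → <-4,1>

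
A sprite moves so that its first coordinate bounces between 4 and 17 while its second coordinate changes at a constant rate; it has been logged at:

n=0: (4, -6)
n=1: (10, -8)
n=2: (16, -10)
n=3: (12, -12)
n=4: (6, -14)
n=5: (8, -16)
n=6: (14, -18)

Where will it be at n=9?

(6, -24)

The first coordinate travels 6 per step and bounces off the walls at 4 and 17.
  step 7: 14 → 14
  step 8: 14 → 8
  step 9: 8 → 6
The second coordinate changes by -2 each step: at step 9 it is -24.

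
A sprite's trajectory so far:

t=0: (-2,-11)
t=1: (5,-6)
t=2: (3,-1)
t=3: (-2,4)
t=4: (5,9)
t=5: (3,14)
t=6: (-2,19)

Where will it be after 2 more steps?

The first coordinate repeats the cycle [-2, 5, 3] with period 3; step 8 mod 3 = 2, giving 3.
The second coordinate changes by +5 each step, so at step 8 it is -11 + 8·(5) = 29.

(3,29)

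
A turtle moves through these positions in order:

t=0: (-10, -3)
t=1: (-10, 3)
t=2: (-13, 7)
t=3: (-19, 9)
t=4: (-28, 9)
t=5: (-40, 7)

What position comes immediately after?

Successive displacements: (+0, +6), (-3, +4), (-6, +2), (-9, +0), (-12, -2) — each changes by (-3, -2).
step 6: (-40, 7) + (-15, -4) → (-55, 3)

(-55, 3)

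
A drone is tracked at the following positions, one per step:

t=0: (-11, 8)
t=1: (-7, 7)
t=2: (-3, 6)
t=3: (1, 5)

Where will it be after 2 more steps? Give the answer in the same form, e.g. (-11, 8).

The position changes by (+4, -1) every step.
step 4: (1, 5) + (+4, -1) → (5, 4)
step 5: (5, 4) + (+4, -1) → (9, 3)

(9, 3)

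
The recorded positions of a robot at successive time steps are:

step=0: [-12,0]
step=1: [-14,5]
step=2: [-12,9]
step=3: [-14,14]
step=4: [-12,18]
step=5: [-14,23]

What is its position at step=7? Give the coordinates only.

[-14,32]

Step-to-step displacements: [-2,+5], [+2,+4], [-2,+5], [+2,+4], [-2,+5] — a repeating cycle of length 2.
step 6: apply [+2,+4] → [-12,27]
step 7: apply [-2,+5] → [-14,32]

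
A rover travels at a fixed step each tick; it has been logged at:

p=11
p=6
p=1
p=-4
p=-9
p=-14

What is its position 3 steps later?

Each step adds -5 to the position.
step 6: -14 − 5 → p=-19
step 7: -19 − 5 → p=-24
step 8: -24 − 5 → p=-29

p=-29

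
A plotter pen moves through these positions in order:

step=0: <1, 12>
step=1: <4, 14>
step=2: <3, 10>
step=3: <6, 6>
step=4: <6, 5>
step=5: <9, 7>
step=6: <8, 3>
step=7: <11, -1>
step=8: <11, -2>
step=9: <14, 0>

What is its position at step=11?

Differencing gives <+3, +2>, <-1, -4>, <+3, -4>, <+0, -1>, <+3, +2>, <-1, -4>, <+3, -4>, <+0, -1>, <+3, +2>. This is the pattern <+3, +2>, <-1, -4>, <+3, -4>, <+0, -1> repeated.
step 10: apply <-1, -4> → <13, -4>
step 11: apply <+3, -4> → <16, -8>

<16, -8>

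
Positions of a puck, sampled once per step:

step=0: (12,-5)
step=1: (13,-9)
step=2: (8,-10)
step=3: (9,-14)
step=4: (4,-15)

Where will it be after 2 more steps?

The moves between consecutive positions are (+1,-4), (-5,-1), (+1,-4), (-5,-1); they repeat the 2-cycle [(+1,-4), (-5,-1)].
step 5: apply (+1,-4) → (5,-19)
step 6: apply (-5,-1) → (0,-20)

(0,-20)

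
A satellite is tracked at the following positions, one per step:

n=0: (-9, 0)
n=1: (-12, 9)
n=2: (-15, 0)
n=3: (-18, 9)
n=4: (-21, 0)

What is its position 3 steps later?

(-30, 9)

First: linear, -3 per step → -30 at step 7.
Second: cycles through 0, 9 every 2 steps. Step 7 lands at position 1 of the cycle → 9.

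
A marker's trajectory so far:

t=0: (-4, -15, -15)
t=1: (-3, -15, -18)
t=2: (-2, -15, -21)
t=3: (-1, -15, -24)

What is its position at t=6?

The position changes by (+1, +0, -3) every step.
step 4: (-1, -15, -24) + (+1, +0, -3) → (0, -15, -27)
step 5: (0, -15, -27) + (+1, +0, -3) → (1, -15, -30)
step 6: (1, -15, -30) + (+1, +0, -3) → (2, -15, -33)

(2, -15, -33)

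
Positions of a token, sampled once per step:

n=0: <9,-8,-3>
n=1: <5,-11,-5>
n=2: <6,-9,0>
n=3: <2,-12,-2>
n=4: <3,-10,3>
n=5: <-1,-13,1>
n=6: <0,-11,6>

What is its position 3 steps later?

<-7,-15,7>

Differencing gives <-4,-3,-2>, <+1,+2,+5>, <-4,-3,-2>, <+1,+2,+5>, <-4,-3,-2>, <+1,+2,+5>. This is the pattern <-4,-3,-2>, <+1,+2,+5> repeated.
step 7: apply <-4,-3,-2> → <-4,-14,4>
step 8: apply <+1,+2,+5> → <-3,-12,9>
step 9: apply <-4,-3,-2> → <-7,-15,7>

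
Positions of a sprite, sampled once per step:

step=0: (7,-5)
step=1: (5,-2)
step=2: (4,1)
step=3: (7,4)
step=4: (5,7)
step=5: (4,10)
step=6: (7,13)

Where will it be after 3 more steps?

First: cycles through 7, 5, 4 every 3 steps. Step 9 lands at position 0 of the cycle → 7.
Second: linear, +3 per step → 22 at step 9.

(7,22)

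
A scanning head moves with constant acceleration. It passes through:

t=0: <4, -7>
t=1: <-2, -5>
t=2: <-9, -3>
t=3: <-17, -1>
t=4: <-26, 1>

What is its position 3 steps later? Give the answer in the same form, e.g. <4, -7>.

<-59, 7>

First differences are <-6, +2>, <-7, +2>, <-8, +2>, <-9, +2>; their common second difference is <-1, +0> (constant acceleration).
step 5: <-26, 1> + <-10, +2> → <-36, 3>
step 6: <-36, 3> + <-11, +2> → <-47, 5>
step 7: <-47, 5> + <-12, +2> → <-59, 7>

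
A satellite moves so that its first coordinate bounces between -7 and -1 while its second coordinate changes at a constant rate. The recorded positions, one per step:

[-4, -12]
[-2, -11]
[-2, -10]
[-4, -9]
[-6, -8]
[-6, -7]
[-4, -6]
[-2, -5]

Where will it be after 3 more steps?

[-6, -2]

The first coordinate travels 2 per step and bounces off the walls at -7 and -1.
  step 8: -2 → -2
  step 9: -2 → -4
  step 10: -4 → -6
The second coordinate changes by +1 each step: at step 10 it is -2.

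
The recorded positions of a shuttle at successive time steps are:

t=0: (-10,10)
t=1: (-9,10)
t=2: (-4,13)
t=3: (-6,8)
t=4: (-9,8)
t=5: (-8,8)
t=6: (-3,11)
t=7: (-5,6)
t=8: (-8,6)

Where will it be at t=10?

Step-to-step displacements: (+1,+0), (+5,+3), (-2,-5), (-3,+0), (+1,+0), (+5,+3), (-2,-5), (-3,+0) — a repeating cycle of length 4.
step 9: apply (+1,+0) → (-7,6)
step 10: apply (+5,+3) → (-2,9)

(-2,9)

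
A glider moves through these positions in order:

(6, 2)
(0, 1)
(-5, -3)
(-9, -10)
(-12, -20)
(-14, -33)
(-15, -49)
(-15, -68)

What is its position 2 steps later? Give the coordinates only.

Taking differences between consecutive positions: (-6, -1), (-5, -4), (-4, -7), (-3, -10), (-2, -13), (-1, -16), (+0, -19). These grow by (+1, -3) each step.
step 8: (-15, -68) + (+1, -22) → (-14, -90)
step 9: (-14, -90) + (+2, -25) → (-12, -115)

(-12, -115)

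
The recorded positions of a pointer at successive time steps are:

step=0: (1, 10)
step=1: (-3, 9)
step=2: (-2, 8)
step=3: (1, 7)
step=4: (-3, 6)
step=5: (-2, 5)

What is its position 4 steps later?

(1, 1)

The first coordinate repeats the cycle [1, -3, -2] with period 3; step 9 mod 3 = 0, giving 1.
The second coordinate changes by -1 each step, so at step 9 it is 10 + 9·(-1) = 1.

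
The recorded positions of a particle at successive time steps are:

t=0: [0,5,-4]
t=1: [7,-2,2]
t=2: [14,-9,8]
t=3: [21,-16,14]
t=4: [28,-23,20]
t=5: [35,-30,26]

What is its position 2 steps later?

[49,-44,38]

Each step adds [+7,-7,+6] to the position.
step 6: [35,-30,26] + [+7,-7,+6] → [42,-37,32]
step 7: [42,-37,32] + [+7,-7,+6] → [49,-44,38]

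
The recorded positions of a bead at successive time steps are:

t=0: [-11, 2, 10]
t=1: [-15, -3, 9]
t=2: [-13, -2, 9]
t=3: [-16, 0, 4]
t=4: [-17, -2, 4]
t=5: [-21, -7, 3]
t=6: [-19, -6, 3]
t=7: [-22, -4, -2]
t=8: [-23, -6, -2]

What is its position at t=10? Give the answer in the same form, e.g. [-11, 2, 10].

[-25, -10, -3]

Differencing gives [-4, -5, -1], [+2, +1, +0], [-3, +2, -5], [-1, -2, +0], [-4, -5, -1], [+2, +1, +0], [-3, +2, -5], [-1, -2, +0]. This is the pattern [-4, -5, -1], [+2, +1, +0], [-3, +2, -5], [-1, -2, +0] repeated.
step 9: apply [-4, -5, -1] → [-27, -11, -3]
step 10: apply [+2, +1, +0] → [-25, -10, -3]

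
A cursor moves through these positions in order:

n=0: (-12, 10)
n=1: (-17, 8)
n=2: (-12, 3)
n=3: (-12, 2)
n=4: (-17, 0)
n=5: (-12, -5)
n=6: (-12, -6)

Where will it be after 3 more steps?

Differencing gives (-5, -2), (+5, -5), (+0, -1), (-5, -2), (+5, -5), (+0, -1). This is the pattern (-5, -2), (+5, -5), (+0, -1) repeated.
step 7: apply (-5, -2) → (-17, -8)
step 8: apply (+5, -5) → (-12, -13)
step 9: apply (+0, -1) → (-12, -14)

(-12, -14)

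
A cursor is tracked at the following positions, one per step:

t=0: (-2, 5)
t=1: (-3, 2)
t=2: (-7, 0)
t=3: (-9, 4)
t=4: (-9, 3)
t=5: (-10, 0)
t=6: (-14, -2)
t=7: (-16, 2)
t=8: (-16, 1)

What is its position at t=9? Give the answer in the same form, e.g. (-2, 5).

(-17, -2)

The moves between consecutive positions are (-1, -3), (-4, -2), (-2, +4), (+0, -1), (-1, -3), (-4, -2), (-2, +4), (+0, -1); they repeat the 4-cycle [(-1, -3), (-4, -2), (-2, +4), (+0, -1)].
step 9: apply (-1, -3) → (-17, -2)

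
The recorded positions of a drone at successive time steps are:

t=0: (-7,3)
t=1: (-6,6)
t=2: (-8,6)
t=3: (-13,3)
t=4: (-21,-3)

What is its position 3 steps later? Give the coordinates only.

Successive displacements: (+1,+3), (-2,+0), (-5,-3), (-8,-6) — each changes by (-3,-3).
step 5: (-21,-3) + (-11,-9) → (-32,-12)
step 6: (-32,-12) + (-14,-12) → (-46,-24)
step 7: (-46,-24) + (-17,-15) → (-63,-39)

(-63,-39)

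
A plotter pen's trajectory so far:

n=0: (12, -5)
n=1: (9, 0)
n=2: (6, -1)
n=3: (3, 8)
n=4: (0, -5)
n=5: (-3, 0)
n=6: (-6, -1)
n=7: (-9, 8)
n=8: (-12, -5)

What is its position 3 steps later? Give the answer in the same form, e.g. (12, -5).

(-21, 8)

First: linear, -3 per step → -21 at step 11.
Second: cycles through -5, 0, -1, 8 every 4 steps. Step 11 lands at position 3 of the cycle → 8.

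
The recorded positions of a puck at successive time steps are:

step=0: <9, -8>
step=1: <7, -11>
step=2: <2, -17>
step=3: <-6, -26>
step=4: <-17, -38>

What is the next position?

<-31, -53>

Taking differences between consecutive positions: <-2, -3>, <-5, -6>, <-8, -9>, <-11, -12>. These grow by <-3, -3> each step.
step 5: <-17, -38> + <-14, -15> → <-31, -53>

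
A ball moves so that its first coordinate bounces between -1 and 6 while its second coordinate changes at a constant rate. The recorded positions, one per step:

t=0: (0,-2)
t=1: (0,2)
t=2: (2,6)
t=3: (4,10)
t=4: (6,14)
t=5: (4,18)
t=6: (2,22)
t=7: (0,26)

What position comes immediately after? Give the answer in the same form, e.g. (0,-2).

The first coordinate travels 2 per step and bounces off the walls at -1 and 6.
  step 8: 0 → 0
The second coordinate changes by +4 each step: at step 8 it is 30.

(0,30)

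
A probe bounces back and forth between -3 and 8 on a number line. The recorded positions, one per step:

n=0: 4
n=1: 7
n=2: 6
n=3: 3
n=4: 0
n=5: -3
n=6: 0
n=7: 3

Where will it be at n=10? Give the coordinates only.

4

The value reflects between -3 and 8, moving 3 per step.
  step 8: 3 → 6
  step 9: 6 → 7
  step 10: 7 → 4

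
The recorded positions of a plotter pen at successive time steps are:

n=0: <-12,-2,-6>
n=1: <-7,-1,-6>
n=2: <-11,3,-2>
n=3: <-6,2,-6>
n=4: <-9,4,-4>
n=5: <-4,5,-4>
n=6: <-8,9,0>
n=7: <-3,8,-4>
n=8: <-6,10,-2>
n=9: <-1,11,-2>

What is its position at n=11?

Differencing gives <+5,+1,+0>, <-4,+4,+4>, <+5,-1,-4>, <-3,+2,+2>, <+5,+1,+0>, <-4,+4,+4>, <+5,-1,-4>, <-3,+2,+2>, <+5,+1,+0>. This is the pattern <+5,+1,+0>, <-4,+4,+4>, <+5,-1,-4>, <-3,+2,+2> repeated.
step 10: apply <-4,+4,+4> → <-5,15,2>
step 11: apply <+5,-1,-4> → <0,14,-2>

<0,14,-2>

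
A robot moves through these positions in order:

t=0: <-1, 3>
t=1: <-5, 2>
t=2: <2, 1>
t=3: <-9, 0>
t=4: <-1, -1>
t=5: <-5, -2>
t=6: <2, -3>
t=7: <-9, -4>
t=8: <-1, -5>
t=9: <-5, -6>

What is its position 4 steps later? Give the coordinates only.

The first coordinate repeats the cycle [-1, -5, 2, -9] with period 4; step 13 mod 4 = 1, giving -5.
The second coordinate changes by -1 each step, so at step 13 it is 3 + 13·(-1) = -10.

<-5, -10>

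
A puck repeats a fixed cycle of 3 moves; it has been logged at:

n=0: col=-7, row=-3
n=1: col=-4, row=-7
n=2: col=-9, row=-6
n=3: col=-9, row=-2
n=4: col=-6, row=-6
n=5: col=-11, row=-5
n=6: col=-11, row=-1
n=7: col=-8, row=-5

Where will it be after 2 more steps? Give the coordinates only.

col=-13, row=0

Step-to-step displacements: (+3, -4), (-5, +1), (+0, +4), (+3, -4), (-5, +1), (+0, +4), (+3, -4) — a repeating cycle of length 3.
step 8: apply (-5, +1) → col=-13, row=-4
step 9: apply (+0, +4) → col=-13, row=0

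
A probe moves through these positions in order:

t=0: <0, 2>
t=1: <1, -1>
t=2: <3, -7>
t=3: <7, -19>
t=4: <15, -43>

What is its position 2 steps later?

<63, -187>

Consecutive displacements <+1, -3>, <+2, -6>, <+4, -12>, <+8, -24> scale by a factor of 2 each step.
step 5: <15, -43> + <+16, -48> → <31, -91>
step 6: <31, -91> + <+32, -96> → <63, -187>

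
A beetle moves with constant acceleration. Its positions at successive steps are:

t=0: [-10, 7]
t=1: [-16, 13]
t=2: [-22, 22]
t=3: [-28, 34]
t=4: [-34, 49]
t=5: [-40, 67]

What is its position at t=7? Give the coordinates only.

[-52, 112]

First differences are [-6, +6], [-6, +9], [-6, +12], [-6, +15], [-6, +18]; their common second difference is [+0, +3] (constant acceleration).
step 6: [-40, 67] + [-6, +21] → [-46, 88]
step 7: [-46, 88] + [-6, +24] → [-52, 112]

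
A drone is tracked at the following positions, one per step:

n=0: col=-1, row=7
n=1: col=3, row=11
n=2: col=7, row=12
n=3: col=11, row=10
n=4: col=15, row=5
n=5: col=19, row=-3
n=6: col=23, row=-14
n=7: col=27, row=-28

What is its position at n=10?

col=39, row=-88

Successive displacements: (+4, +4), (+4, +1), (+4, -2), (+4, -5), (+4, -8), (+4, -11), (+4, -14) — each changes by (+0, -3).
step 8: col=27, row=-28 + (+4, -17) → col=31, row=-45
step 9: col=31, row=-45 + (+4, -20) → col=35, row=-65
step 10: col=35, row=-65 + (+4, -23) → col=39, row=-88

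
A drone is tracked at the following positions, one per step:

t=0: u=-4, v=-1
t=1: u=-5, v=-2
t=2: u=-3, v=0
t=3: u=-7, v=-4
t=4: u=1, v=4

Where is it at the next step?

The jumps are (-1, -1), (+2, +2), (-4, -4), (+8, +8) — a geometric progression with ratio -2.
step 5: u=1, v=4 + (-16, -16) → u=-15, v=-12

u=-15, v=-12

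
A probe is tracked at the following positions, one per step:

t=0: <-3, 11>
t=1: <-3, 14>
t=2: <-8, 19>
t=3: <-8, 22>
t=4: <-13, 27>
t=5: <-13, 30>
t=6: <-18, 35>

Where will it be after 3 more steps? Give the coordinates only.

The moves between consecutive positions are <+0, +3>, <-5, +5>, <+0, +3>, <-5, +5>, <+0, +3>, <-5, +5>; they repeat the 2-cycle [<+0, +3>, <-5, +5>].
step 7: apply <+0, +3> → <-18, 38>
step 8: apply <-5, +5> → <-23, 43>
step 9: apply <+0, +3> → <-23, 46>

<-23, 46>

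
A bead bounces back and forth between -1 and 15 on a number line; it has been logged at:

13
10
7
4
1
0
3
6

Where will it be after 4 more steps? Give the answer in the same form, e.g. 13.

The value reflects between -1 and 15, moving 3 per step.
  step 8: 6 → 9
  step 9: 9 → 12
  step 10: 12 → 15
  step 11: 15 → 12

12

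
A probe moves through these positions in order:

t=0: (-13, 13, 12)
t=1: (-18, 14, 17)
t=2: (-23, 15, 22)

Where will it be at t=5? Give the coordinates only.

(-38, 18, 37)

Each step adds (-5, +1, +5) to the position.
step 3: (-23, 15, 22) + (-5, +1, +5) → (-28, 16, 27)
step 4: (-28, 16, 27) + (-5, +1, +5) → (-33, 17, 32)
step 5: (-33, 17, 32) + (-5, +1, +5) → (-38, 18, 37)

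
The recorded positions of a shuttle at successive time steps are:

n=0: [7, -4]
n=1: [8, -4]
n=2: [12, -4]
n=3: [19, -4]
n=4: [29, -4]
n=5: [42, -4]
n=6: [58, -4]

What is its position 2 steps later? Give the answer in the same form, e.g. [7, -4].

First differences are [+1, +0], [+4, +0], [+7, +0], [+10, +0], [+13, +0], [+16, +0]; their common second difference is [+3, +0] (constant acceleration).
step 7: [58, -4] + [+19, +0] → [77, -4]
step 8: [77, -4] + [+22, +0] → [99, -4]

[99, -4]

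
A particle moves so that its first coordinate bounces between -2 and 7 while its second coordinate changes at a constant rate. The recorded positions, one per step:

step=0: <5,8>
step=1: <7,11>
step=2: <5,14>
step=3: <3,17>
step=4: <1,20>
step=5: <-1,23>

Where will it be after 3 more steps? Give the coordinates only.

<3,32>

The first coordinate reflects between -2 and 7, moving 2 per step.
  step 6: -1 → -1
  step 7: -1 → 1
  step 8: 1 → 3
The second coordinate changes by +3 each step: at step 8 it is 32.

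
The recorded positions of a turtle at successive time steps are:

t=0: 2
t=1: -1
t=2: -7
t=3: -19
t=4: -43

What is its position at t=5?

-91

The jumps are -3, -6, -12, -24 — a geometric progression with ratio 2.
step 5: -43 − 48 → -91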